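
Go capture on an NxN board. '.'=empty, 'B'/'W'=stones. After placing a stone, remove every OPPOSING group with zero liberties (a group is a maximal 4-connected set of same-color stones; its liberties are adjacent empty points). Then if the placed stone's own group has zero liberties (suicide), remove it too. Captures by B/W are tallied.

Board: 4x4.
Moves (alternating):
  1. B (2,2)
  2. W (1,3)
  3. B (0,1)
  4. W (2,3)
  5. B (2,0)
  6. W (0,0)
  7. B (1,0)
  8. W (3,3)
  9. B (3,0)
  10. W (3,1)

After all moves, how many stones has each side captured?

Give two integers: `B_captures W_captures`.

Move 1: B@(2,2) -> caps B=0 W=0
Move 2: W@(1,3) -> caps B=0 W=0
Move 3: B@(0,1) -> caps B=0 W=0
Move 4: W@(2,3) -> caps B=0 W=0
Move 5: B@(2,0) -> caps B=0 W=0
Move 6: W@(0,0) -> caps B=0 W=0
Move 7: B@(1,0) -> caps B=1 W=0
Move 8: W@(3,3) -> caps B=1 W=0
Move 9: B@(3,0) -> caps B=1 W=0
Move 10: W@(3,1) -> caps B=1 W=0

Answer: 1 0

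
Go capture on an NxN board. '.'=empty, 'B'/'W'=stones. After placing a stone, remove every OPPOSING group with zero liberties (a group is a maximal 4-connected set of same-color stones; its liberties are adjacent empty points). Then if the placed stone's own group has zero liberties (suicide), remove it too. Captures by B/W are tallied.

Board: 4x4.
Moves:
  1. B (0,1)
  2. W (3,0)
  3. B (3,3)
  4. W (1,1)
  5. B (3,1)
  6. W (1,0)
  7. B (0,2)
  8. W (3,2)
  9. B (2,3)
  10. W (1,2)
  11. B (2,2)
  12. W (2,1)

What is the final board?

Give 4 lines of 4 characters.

Move 1: B@(0,1) -> caps B=0 W=0
Move 2: W@(3,0) -> caps B=0 W=0
Move 3: B@(3,3) -> caps B=0 W=0
Move 4: W@(1,1) -> caps B=0 W=0
Move 5: B@(3,1) -> caps B=0 W=0
Move 6: W@(1,0) -> caps B=0 W=0
Move 7: B@(0,2) -> caps B=0 W=0
Move 8: W@(3,2) -> caps B=0 W=0
Move 9: B@(2,3) -> caps B=0 W=0
Move 10: W@(1,2) -> caps B=0 W=0
Move 11: B@(2,2) -> caps B=1 W=0
Move 12: W@(2,1) -> caps B=1 W=0

Answer: .BB.
WWW.
.WBB
WB.B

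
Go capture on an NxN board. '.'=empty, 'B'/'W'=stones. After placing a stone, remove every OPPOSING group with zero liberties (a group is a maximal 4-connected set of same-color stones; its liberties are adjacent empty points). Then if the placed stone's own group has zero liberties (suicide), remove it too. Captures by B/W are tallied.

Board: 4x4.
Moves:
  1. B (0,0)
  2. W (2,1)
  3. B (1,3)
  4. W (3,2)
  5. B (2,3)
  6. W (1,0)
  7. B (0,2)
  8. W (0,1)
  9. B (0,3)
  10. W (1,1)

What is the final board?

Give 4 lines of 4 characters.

Move 1: B@(0,0) -> caps B=0 W=0
Move 2: W@(2,1) -> caps B=0 W=0
Move 3: B@(1,3) -> caps B=0 W=0
Move 4: W@(3,2) -> caps B=0 W=0
Move 5: B@(2,3) -> caps B=0 W=0
Move 6: W@(1,0) -> caps B=0 W=0
Move 7: B@(0,2) -> caps B=0 W=0
Move 8: W@(0,1) -> caps B=0 W=1
Move 9: B@(0,3) -> caps B=0 W=1
Move 10: W@(1,1) -> caps B=0 W=1

Answer: .WBB
WW.B
.W.B
..W.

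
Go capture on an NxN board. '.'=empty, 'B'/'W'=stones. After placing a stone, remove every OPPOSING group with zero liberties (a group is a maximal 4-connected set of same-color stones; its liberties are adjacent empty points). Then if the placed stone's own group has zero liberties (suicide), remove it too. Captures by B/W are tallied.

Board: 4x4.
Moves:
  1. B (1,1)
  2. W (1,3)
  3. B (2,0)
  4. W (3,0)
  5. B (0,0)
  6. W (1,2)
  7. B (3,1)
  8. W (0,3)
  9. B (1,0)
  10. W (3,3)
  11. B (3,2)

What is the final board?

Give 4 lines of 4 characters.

Answer: B..W
BBWW
B...
.BBW

Derivation:
Move 1: B@(1,1) -> caps B=0 W=0
Move 2: W@(1,3) -> caps B=0 W=0
Move 3: B@(2,0) -> caps B=0 W=0
Move 4: W@(3,0) -> caps B=0 W=0
Move 5: B@(0,0) -> caps B=0 W=0
Move 6: W@(1,2) -> caps B=0 W=0
Move 7: B@(3,1) -> caps B=1 W=0
Move 8: W@(0,3) -> caps B=1 W=0
Move 9: B@(1,0) -> caps B=1 W=0
Move 10: W@(3,3) -> caps B=1 W=0
Move 11: B@(3,2) -> caps B=1 W=0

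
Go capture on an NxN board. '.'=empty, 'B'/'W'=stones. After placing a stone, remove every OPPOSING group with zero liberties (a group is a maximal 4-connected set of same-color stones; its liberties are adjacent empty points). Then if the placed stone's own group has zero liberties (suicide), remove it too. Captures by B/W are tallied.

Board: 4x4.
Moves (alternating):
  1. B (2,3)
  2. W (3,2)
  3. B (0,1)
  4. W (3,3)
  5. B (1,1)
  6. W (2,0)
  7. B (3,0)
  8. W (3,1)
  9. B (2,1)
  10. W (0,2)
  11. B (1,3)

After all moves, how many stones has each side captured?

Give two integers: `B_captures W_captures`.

Answer: 0 1

Derivation:
Move 1: B@(2,3) -> caps B=0 W=0
Move 2: W@(3,2) -> caps B=0 W=0
Move 3: B@(0,1) -> caps B=0 W=0
Move 4: W@(3,3) -> caps B=0 W=0
Move 5: B@(1,1) -> caps B=0 W=0
Move 6: W@(2,0) -> caps B=0 W=0
Move 7: B@(3,0) -> caps B=0 W=0
Move 8: W@(3,1) -> caps B=0 W=1
Move 9: B@(2,1) -> caps B=0 W=1
Move 10: W@(0,2) -> caps B=0 W=1
Move 11: B@(1,3) -> caps B=0 W=1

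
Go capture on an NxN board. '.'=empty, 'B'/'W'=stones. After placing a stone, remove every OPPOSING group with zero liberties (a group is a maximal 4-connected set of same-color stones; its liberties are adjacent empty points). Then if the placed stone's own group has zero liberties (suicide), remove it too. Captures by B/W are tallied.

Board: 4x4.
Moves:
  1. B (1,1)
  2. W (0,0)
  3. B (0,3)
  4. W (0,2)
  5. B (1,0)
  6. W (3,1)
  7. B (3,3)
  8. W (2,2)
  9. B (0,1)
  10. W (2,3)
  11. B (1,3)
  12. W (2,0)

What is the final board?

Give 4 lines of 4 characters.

Move 1: B@(1,1) -> caps B=0 W=0
Move 2: W@(0,0) -> caps B=0 W=0
Move 3: B@(0,3) -> caps B=0 W=0
Move 4: W@(0,2) -> caps B=0 W=0
Move 5: B@(1,0) -> caps B=0 W=0
Move 6: W@(3,1) -> caps B=0 W=0
Move 7: B@(3,3) -> caps B=0 W=0
Move 8: W@(2,2) -> caps B=0 W=0
Move 9: B@(0,1) -> caps B=1 W=0
Move 10: W@(2,3) -> caps B=1 W=0
Move 11: B@(1,3) -> caps B=1 W=0
Move 12: W@(2,0) -> caps B=1 W=0

Answer: .BWB
BB.B
W.WW
.W.B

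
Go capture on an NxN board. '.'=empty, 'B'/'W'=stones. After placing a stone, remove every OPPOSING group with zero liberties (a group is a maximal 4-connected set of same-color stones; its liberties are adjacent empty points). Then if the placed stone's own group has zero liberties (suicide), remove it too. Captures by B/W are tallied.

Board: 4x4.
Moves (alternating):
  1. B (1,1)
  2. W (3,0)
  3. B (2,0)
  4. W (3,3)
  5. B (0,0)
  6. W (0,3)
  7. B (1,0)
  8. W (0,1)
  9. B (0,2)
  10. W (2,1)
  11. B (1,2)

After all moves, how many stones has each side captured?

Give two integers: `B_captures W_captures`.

Answer: 1 0

Derivation:
Move 1: B@(1,1) -> caps B=0 W=0
Move 2: W@(3,0) -> caps B=0 W=0
Move 3: B@(2,0) -> caps B=0 W=0
Move 4: W@(3,3) -> caps B=0 W=0
Move 5: B@(0,0) -> caps B=0 W=0
Move 6: W@(0,3) -> caps B=0 W=0
Move 7: B@(1,0) -> caps B=0 W=0
Move 8: W@(0,1) -> caps B=0 W=0
Move 9: B@(0,2) -> caps B=1 W=0
Move 10: W@(2,1) -> caps B=1 W=0
Move 11: B@(1,2) -> caps B=1 W=0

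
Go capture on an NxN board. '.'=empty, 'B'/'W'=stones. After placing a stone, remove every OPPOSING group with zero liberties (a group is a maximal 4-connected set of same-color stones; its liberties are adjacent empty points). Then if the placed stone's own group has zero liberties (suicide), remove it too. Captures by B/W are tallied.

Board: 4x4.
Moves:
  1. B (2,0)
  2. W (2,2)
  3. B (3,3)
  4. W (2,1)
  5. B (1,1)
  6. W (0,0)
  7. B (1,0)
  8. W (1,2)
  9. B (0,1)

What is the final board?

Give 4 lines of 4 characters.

Answer: .B..
BBW.
BWW.
...B

Derivation:
Move 1: B@(2,0) -> caps B=0 W=0
Move 2: W@(2,2) -> caps B=0 W=0
Move 3: B@(3,3) -> caps B=0 W=0
Move 4: W@(2,1) -> caps B=0 W=0
Move 5: B@(1,1) -> caps B=0 W=0
Move 6: W@(0,0) -> caps B=0 W=0
Move 7: B@(1,0) -> caps B=0 W=0
Move 8: W@(1,2) -> caps B=0 W=0
Move 9: B@(0,1) -> caps B=1 W=0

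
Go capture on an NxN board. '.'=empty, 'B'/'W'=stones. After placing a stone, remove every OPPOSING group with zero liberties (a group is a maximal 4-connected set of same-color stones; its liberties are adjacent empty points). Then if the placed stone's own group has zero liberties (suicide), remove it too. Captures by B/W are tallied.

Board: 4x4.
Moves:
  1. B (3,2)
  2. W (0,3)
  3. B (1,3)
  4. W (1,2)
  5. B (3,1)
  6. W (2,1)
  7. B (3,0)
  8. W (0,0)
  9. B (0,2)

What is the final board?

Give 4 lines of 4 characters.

Move 1: B@(3,2) -> caps B=0 W=0
Move 2: W@(0,3) -> caps B=0 W=0
Move 3: B@(1,3) -> caps B=0 W=0
Move 4: W@(1,2) -> caps B=0 W=0
Move 5: B@(3,1) -> caps B=0 W=0
Move 6: W@(2,1) -> caps B=0 W=0
Move 7: B@(3,0) -> caps B=0 W=0
Move 8: W@(0,0) -> caps B=0 W=0
Move 9: B@(0,2) -> caps B=1 W=0

Answer: W.B.
..WB
.W..
BBB.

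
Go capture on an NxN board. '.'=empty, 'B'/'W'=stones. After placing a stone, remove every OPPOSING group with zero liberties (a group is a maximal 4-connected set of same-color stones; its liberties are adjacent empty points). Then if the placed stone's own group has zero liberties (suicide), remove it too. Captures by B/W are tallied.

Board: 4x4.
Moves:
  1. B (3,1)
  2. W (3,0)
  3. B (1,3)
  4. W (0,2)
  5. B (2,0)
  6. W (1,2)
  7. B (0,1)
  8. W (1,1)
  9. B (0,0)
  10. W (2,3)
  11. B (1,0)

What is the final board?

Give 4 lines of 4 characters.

Answer: BBW.
BWWB
B..W
.B..

Derivation:
Move 1: B@(3,1) -> caps B=0 W=0
Move 2: W@(3,0) -> caps B=0 W=0
Move 3: B@(1,3) -> caps B=0 W=0
Move 4: W@(0,2) -> caps B=0 W=0
Move 5: B@(2,0) -> caps B=1 W=0
Move 6: W@(1,2) -> caps B=1 W=0
Move 7: B@(0,1) -> caps B=1 W=0
Move 8: W@(1,1) -> caps B=1 W=0
Move 9: B@(0,0) -> caps B=1 W=0
Move 10: W@(2,3) -> caps B=1 W=0
Move 11: B@(1,0) -> caps B=1 W=0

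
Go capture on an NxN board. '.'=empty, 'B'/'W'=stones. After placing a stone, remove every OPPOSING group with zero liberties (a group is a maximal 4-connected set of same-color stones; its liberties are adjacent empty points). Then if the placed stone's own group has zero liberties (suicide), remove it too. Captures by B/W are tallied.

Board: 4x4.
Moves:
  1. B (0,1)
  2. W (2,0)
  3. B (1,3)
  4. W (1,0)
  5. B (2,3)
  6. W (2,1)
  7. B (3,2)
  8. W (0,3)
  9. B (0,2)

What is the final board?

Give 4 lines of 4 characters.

Answer: .BB.
W..B
WW.B
..B.

Derivation:
Move 1: B@(0,1) -> caps B=0 W=0
Move 2: W@(2,0) -> caps B=0 W=0
Move 3: B@(1,3) -> caps B=0 W=0
Move 4: W@(1,0) -> caps B=0 W=0
Move 5: B@(2,3) -> caps B=0 W=0
Move 6: W@(2,1) -> caps B=0 W=0
Move 7: B@(3,2) -> caps B=0 W=0
Move 8: W@(0,3) -> caps B=0 W=0
Move 9: B@(0,2) -> caps B=1 W=0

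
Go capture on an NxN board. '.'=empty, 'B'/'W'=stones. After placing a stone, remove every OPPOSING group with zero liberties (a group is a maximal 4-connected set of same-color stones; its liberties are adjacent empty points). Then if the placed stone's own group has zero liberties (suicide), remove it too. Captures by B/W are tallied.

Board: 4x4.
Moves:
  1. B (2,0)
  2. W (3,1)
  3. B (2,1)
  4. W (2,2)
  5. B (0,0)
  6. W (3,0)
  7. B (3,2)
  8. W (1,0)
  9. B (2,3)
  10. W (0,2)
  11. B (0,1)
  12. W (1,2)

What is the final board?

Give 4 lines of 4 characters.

Move 1: B@(2,0) -> caps B=0 W=0
Move 2: W@(3,1) -> caps B=0 W=0
Move 3: B@(2,1) -> caps B=0 W=0
Move 4: W@(2,2) -> caps B=0 W=0
Move 5: B@(0,0) -> caps B=0 W=0
Move 6: W@(3,0) -> caps B=0 W=0
Move 7: B@(3,2) -> caps B=2 W=0
Move 8: W@(1,0) -> caps B=2 W=0
Move 9: B@(2,3) -> caps B=2 W=0
Move 10: W@(0,2) -> caps B=2 W=0
Move 11: B@(0,1) -> caps B=2 W=0
Move 12: W@(1,2) -> caps B=2 W=0

Answer: BBW.
W.W.
BBWB
..B.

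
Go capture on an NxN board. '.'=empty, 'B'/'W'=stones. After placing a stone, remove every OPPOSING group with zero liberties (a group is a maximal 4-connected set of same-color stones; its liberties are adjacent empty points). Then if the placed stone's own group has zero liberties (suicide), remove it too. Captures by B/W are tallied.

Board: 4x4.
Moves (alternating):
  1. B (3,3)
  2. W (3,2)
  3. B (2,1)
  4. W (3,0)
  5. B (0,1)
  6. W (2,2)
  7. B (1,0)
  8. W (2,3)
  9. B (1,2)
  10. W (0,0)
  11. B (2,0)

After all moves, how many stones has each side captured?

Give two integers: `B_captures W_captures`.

Answer: 0 1

Derivation:
Move 1: B@(3,3) -> caps B=0 W=0
Move 2: W@(3,2) -> caps B=0 W=0
Move 3: B@(2,1) -> caps B=0 W=0
Move 4: W@(3,0) -> caps B=0 W=0
Move 5: B@(0,1) -> caps B=0 W=0
Move 6: W@(2,2) -> caps B=0 W=0
Move 7: B@(1,0) -> caps B=0 W=0
Move 8: W@(2,3) -> caps B=0 W=1
Move 9: B@(1,2) -> caps B=0 W=1
Move 10: W@(0,0) -> caps B=0 W=1
Move 11: B@(2,0) -> caps B=0 W=1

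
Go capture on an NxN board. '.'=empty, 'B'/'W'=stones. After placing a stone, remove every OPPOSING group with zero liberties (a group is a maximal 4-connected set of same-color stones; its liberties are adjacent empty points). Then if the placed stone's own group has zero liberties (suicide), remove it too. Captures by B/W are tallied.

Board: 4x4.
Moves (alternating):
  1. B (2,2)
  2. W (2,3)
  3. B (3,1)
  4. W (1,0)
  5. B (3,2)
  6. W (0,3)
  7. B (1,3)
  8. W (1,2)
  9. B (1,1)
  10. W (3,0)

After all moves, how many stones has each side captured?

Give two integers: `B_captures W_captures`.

Move 1: B@(2,2) -> caps B=0 W=0
Move 2: W@(2,3) -> caps B=0 W=0
Move 3: B@(3,1) -> caps B=0 W=0
Move 4: W@(1,0) -> caps B=0 W=0
Move 5: B@(3,2) -> caps B=0 W=0
Move 6: W@(0,3) -> caps B=0 W=0
Move 7: B@(1,3) -> caps B=0 W=0
Move 8: W@(1,2) -> caps B=0 W=1
Move 9: B@(1,1) -> caps B=0 W=1
Move 10: W@(3,0) -> caps B=0 W=1

Answer: 0 1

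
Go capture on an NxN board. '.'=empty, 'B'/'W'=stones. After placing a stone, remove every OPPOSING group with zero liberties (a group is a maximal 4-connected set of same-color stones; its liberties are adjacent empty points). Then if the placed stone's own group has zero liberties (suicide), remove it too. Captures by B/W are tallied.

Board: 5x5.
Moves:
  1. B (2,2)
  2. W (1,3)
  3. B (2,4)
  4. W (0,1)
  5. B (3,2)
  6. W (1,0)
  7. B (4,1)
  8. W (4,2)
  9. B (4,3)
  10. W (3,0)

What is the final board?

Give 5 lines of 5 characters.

Answer: .W...
W..W.
..B.B
W.B..
.B.B.

Derivation:
Move 1: B@(2,2) -> caps B=0 W=0
Move 2: W@(1,3) -> caps B=0 W=0
Move 3: B@(2,4) -> caps B=0 W=0
Move 4: W@(0,1) -> caps B=0 W=0
Move 5: B@(3,2) -> caps B=0 W=0
Move 6: W@(1,0) -> caps B=0 W=0
Move 7: B@(4,1) -> caps B=0 W=0
Move 8: W@(4,2) -> caps B=0 W=0
Move 9: B@(4,3) -> caps B=1 W=0
Move 10: W@(3,0) -> caps B=1 W=0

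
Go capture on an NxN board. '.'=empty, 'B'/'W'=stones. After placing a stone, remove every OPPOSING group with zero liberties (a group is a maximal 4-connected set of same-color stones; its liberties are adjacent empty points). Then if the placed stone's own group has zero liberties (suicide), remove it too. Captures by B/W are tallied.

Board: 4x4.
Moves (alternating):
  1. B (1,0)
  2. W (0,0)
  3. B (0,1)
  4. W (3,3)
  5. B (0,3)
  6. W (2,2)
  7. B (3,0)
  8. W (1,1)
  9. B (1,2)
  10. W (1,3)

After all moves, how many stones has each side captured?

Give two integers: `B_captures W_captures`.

Move 1: B@(1,0) -> caps B=0 W=0
Move 2: W@(0,0) -> caps B=0 W=0
Move 3: B@(0,1) -> caps B=1 W=0
Move 4: W@(3,3) -> caps B=1 W=0
Move 5: B@(0,3) -> caps B=1 W=0
Move 6: W@(2,2) -> caps B=1 W=0
Move 7: B@(3,0) -> caps B=1 W=0
Move 8: W@(1,1) -> caps B=1 W=0
Move 9: B@(1,2) -> caps B=1 W=0
Move 10: W@(1,3) -> caps B=1 W=0

Answer: 1 0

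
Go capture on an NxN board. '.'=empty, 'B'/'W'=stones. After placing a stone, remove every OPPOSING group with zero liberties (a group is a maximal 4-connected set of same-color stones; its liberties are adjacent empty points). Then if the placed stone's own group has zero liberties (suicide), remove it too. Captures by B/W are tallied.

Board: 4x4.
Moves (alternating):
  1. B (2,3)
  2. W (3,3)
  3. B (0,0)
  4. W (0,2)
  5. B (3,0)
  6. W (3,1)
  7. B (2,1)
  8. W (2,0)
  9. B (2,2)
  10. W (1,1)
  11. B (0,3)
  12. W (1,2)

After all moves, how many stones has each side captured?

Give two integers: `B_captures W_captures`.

Answer: 0 1

Derivation:
Move 1: B@(2,3) -> caps B=0 W=0
Move 2: W@(3,3) -> caps B=0 W=0
Move 3: B@(0,0) -> caps B=0 W=0
Move 4: W@(0,2) -> caps B=0 W=0
Move 5: B@(3,0) -> caps B=0 W=0
Move 6: W@(3,1) -> caps B=0 W=0
Move 7: B@(2,1) -> caps B=0 W=0
Move 8: W@(2,0) -> caps B=0 W=1
Move 9: B@(2,2) -> caps B=0 W=1
Move 10: W@(1,1) -> caps B=0 W=1
Move 11: B@(0,3) -> caps B=0 W=1
Move 12: W@(1,2) -> caps B=0 W=1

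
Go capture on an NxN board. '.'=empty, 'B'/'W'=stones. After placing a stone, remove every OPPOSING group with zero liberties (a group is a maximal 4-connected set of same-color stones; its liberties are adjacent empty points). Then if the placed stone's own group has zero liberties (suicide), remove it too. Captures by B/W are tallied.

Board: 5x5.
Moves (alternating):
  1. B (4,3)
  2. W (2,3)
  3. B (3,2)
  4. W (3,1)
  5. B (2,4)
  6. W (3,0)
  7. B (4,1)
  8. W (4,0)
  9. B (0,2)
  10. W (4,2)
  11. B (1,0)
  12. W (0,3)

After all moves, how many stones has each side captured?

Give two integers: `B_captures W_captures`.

Move 1: B@(4,3) -> caps B=0 W=0
Move 2: W@(2,3) -> caps B=0 W=0
Move 3: B@(3,2) -> caps B=0 W=0
Move 4: W@(3,1) -> caps B=0 W=0
Move 5: B@(2,4) -> caps B=0 W=0
Move 6: W@(3,0) -> caps B=0 W=0
Move 7: B@(4,1) -> caps B=0 W=0
Move 8: W@(4,0) -> caps B=0 W=0
Move 9: B@(0,2) -> caps B=0 W=0
Move 10: W@(4,2) -> caps B=0 W=1
Move 11: B@(1,0) -> caps B=0 W=1
Move 12: W@(0,3) -> caps B=0 W=1

Answer: 0 1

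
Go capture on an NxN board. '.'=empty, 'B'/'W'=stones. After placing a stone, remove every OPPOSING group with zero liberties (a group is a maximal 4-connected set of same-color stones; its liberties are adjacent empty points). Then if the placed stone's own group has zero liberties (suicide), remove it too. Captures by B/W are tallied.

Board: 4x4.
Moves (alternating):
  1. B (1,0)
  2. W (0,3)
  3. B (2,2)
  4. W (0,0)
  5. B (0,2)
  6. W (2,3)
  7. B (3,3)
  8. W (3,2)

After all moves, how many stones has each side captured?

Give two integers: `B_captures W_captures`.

Answer: 0 1

Derivation:
Move 1: B@(1,0) -> caps B=0 W=0
Move 2: W@(0,3) -> caps B=0 W=0
Move 3: B@(2,2) -> caps B=0 W=0
Move 4: W@(0,0) -> caps B=0 W=0
Move 5: B@(0,2) -> caps B=0 W=0
Move 6: W@(2,3) -> caps B=0 W=0
Move 7: B@(3,3) -> caps B=0 W=0
Move 8: W@(3,2) -> caps B=0 W=1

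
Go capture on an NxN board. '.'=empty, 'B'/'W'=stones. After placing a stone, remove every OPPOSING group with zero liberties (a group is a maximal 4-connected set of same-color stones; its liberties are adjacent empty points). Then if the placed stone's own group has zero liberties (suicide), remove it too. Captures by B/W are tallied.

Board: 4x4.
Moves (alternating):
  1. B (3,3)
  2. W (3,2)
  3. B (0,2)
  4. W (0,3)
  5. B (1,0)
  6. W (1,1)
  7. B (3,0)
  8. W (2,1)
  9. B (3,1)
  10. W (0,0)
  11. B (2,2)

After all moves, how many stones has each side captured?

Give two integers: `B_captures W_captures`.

Move 1: B@(3,3) -> caps B=0 W=0
Move 2: W@(3,2) -> caps B=0 W=0
Move 3: B@(0,2) -> caps B=0 W=0
Move 4: W@(0,3) -> caps B=0 W=0
Move 5: B@(1,0) -> caps B=0 W=0
Move 6: W@(1,1) -> caps B=0 W=0
Move 7: B@(3,0) -> caps B=0 W=0
Move 8: W@(2,1) -> caps B=0 W=0
Move 9: B@(3,1) -> caps B=0 W=0
Move 10: W@(0,0) -> caps B=0 W=0
Move 11: B@(2,2) -> caps B=1 W=0

Answer: 1 0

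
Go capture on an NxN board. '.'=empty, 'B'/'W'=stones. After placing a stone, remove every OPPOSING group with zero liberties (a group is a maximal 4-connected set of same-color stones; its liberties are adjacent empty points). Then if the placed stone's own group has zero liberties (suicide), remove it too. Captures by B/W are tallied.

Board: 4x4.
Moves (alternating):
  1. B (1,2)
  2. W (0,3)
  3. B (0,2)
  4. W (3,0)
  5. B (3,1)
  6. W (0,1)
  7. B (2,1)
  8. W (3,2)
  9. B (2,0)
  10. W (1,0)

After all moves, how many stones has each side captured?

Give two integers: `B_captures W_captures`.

Answer: 1 0

Derivation:
Move 1: B@(1,2) -> caps B=0 W=0
Move 2: W@(0,3) -> caps B=0 W=0
Move 3: B@(0,2) -> caps B=0 W=0
Move 4: W@(3,0) -> caps B=0 W=0
Move 5: B@(3,1) -> caps B=0 W=0
Move 6: W@(0,1) -> caps B=0 W=0
Move 7: B@(2,1) -> caps B=0 W=0
Move 8: W@(3,2) -> caps B=0 W=0
Move 9: B@(2,0) -> caps B=1 W=0
Move 10: W@(1,0) -> caps B=1 W=0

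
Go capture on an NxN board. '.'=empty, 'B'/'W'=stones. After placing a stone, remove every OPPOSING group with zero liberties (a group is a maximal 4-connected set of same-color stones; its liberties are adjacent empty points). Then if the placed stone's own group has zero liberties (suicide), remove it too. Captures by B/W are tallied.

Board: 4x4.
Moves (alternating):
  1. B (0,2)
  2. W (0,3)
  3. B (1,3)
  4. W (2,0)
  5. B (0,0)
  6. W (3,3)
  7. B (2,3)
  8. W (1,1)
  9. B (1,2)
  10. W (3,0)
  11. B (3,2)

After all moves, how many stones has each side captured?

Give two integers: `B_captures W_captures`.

Move 1: B@(0,2) -> caps B=0 W=0
Move 2: W@(0,3) -> caps B=0 W=0
Move 3: B@(1,3) -> caps B=1 W=0
Move 4: W@(2,0) -> caps B=1 W=0
Move 5: B@(0,0) -> caps B=1 W=0
Move 6: W@(3,3) -> caps B=1 W=0
Move 7: B@(2,3) -> caps B=1 W=0
Move 8: W@(1,1) -> caps B=1 W=0
Move 9: B@(1,2) -> caps B=1 W=0
Move 10: W@(3,0) -> caps B=1 W=0
Move 11: B@(3,2) -> caps B=2 W=0

Answer: 2 0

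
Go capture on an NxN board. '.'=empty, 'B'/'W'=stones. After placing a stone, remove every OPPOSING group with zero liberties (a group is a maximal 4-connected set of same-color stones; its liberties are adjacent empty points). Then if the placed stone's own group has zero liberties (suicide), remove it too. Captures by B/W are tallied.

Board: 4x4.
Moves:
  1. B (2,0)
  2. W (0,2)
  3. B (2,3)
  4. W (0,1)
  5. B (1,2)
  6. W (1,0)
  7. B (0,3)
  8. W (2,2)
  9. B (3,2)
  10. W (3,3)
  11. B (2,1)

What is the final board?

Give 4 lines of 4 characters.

Move 1: B@(2,0) -> caps B=0 W=0
Move 2: W@(0,2) -> caps B=0 W=0
Move 3: B@(2,3) -> caps B=0 W=0
Move 4: W@(0,1) -> caps B=0 W=0
Move 5: B@(1,2) -> caps B=0 W=0
Move 6: W@(1,0) -> caps B=0 W=0
Move 7: B@(0,3) -> caps B=0 W=0
Move 8: W@(2,2) -> caps B=0 W=0
Move 9: B@(3,2) -> caps B=0 W=0
Move 10: W@(3,3) -> caps B=0 W=0
Move 11: B@(2,1) -> caps B=1 W=0

Answer: .WWB
W.B.
BB.B
..B.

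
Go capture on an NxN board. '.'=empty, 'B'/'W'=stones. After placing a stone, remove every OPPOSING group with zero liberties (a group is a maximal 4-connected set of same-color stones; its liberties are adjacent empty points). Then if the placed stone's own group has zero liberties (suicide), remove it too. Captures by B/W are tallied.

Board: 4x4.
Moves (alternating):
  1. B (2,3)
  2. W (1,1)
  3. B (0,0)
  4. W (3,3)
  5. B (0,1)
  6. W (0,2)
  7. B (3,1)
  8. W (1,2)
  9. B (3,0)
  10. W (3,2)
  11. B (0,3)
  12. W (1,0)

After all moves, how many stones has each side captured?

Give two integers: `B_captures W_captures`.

Answer: 0 2

Derivation:
Move 1: B@(2,3) -> caps B=0 W=0
Move 2: W@(1,1) -> caps B=0 W=0
Move 3: B@(0,0) -> caps B=0 W=0
Move 4: W@(3,3) -> caps B=0 W=0
Move 5: B@(0,1) -> caps B=0 W=0
Move 6: W@(0,2) -> caps B=0 W=0
Move 7: B@(3,1) -> caps B=0 W=0
Move 8: W@(1,2) -> caps B=0 W=0
Move 9: B@(3,0) -> caps B=0 W=0
Move 10: W@(3,2) -> caps B=0 W=0
Move 11: B@(0,3) -> caps B=0 W=0
Move 12: W@(1,0) -> caps B=0 W=2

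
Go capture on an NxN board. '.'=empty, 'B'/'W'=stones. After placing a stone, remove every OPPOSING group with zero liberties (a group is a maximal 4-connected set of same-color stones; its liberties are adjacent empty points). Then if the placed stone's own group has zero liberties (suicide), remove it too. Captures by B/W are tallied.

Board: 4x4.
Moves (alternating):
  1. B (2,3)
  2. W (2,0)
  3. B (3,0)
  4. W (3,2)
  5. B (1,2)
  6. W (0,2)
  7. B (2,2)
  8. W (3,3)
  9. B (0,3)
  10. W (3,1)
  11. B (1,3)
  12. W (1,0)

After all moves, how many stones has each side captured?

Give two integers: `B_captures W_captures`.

Answer: 0 1

Derivation:
Move 1: B@(2,3) -> caps B=0 W=0
Move 2: W@(2,0) -> caps B=0 W=0
Move 3: B@(3,0) -> caps B=0 W=0
Move 4: W@(3,2) -> caps B=0 W=0
Move 5: B@(1,2) -> caps B=0 W=0
Move 6: W@(0,2) -> caps B=0 W=0
Move 7: B@(2,2) -> caps B=0 W=0
Move 8: W@(3,3) -> caps B=0 W=0
Move 9: B@(0,3) -> caps B=0 W=0
Move 10: W@(3,1) -> caps B=0 W=1
Move 11: B@(1,3) -> caps B=0 W=1
Move 12: W@(1,0) -> caps B=0 W=1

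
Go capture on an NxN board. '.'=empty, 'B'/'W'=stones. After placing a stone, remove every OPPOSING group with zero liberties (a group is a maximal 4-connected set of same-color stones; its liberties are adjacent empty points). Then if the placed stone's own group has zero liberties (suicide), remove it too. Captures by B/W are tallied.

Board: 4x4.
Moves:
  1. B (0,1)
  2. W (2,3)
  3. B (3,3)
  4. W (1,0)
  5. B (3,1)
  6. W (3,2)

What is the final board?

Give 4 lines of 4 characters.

Answer: .B..
W...
...W
.BW.

Derivation:
Move 1: B@(0,1) -> caps B=0 W=0
Move 2: W@(2,3) -> caps B=0 W=0
Move 3: B@(3,3) -> caps B=0 W=0
Move 4: W@(1,0) -> caps B=0 W=0
Move 5: B@(3,1) -> caps B=0 W=0
Move 6: W@(3,2) -> caps B=0 W=1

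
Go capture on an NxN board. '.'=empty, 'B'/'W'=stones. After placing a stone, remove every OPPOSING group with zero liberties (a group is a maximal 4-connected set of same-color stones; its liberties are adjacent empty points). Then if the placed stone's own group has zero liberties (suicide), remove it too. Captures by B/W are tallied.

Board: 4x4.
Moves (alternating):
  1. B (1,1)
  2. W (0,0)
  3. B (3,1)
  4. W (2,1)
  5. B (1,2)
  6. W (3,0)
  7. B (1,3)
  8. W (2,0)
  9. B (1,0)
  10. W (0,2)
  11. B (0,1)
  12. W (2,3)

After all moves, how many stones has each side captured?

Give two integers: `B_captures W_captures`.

Move 1: B@(1,1) -> caps B=0 W=0
Move 2: W@(0,0) -> caps B=0 W=0
Move 3: B@(3,1) -> caps B=0 W=0
Move 4: W@(2,1) -> caps B=0 W=0
Move 5: B@(1,2) -> caps B=0 W=0
Move 6: W@(3,0) -> caps B=0 W=0
Move 7: B@(1,3) -> caps B=0 W=0
Move 8: W@(2,0) -> caps B=0 W=0
Move 9: B@(1,0) -> caps B=0 W=0
Move 10: W@(0,2) -> caps B=0 W=0
Move 11: B@(0,1) -> caps B=1 W=0
Move 12: W@(2,3) -> caps B=1 W=0

Answer: 1 0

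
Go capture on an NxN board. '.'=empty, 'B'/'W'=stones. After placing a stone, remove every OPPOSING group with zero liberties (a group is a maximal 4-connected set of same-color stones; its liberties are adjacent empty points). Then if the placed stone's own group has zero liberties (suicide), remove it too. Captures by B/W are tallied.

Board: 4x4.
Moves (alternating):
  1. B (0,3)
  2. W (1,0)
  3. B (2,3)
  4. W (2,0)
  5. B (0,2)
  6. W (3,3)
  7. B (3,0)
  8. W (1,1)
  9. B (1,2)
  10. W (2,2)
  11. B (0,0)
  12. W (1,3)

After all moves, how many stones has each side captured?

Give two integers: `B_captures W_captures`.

Move 1: B@(0,3) -> caps B=0 W=0
Move 2: W@(1,0) -> caps B=0 W=0
Move 3: B@(2,3) -> caps B=0 W=0
Move 4: W@(2,0) -> caps B=0 W=0
Move 5: B@(0,2) -> caps B=0 W=0
Move 6: W@(3,3) -> caps B=0 W=0
Move 7: B@(3,0) -> caps B=0 W=0
Move 8: W@(1,1) -> caps B=0 W=0
Move 9: B@(1,2) -> caps B=0 W=0
Move 10: W@(2,2) -> caps B=0 W=0
Move 11: B@(0,0) -> caps B=0 W=0
Move 12: W@(1,3) -> caps B=0 W=1

Answer: 0 1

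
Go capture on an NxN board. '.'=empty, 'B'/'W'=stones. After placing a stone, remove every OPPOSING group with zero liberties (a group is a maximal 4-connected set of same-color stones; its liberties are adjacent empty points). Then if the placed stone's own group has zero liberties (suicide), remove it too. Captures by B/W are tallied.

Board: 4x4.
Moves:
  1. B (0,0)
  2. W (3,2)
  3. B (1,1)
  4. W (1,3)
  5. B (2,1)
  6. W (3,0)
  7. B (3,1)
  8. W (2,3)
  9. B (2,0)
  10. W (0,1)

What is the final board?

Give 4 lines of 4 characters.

Answer: BW..
.B.W
BB.W
.BW.

Derivation:
Move 1: B@(0,0) -> caps B=0 W=0
Move 2: W@(3,2) -> caps B=0 W=0
Move 3: B@(1,1) -> caps B=0 W=0
Move 4: W@(1,3) -> caps B=0 W=0
Move 5: B@(2,1) -> caps B=0 W=0
Move 6: W@(3,0) -> caps B=0 W=0
Move 7: B@(3,1) -> caps B=0 W=0
Move 8: W@(2,3) -> caps B=0 W=0
Move 9: B@(2,0) -> caps B=1 W=0
Move 10: W@(0,1) -> caps B=1 W=0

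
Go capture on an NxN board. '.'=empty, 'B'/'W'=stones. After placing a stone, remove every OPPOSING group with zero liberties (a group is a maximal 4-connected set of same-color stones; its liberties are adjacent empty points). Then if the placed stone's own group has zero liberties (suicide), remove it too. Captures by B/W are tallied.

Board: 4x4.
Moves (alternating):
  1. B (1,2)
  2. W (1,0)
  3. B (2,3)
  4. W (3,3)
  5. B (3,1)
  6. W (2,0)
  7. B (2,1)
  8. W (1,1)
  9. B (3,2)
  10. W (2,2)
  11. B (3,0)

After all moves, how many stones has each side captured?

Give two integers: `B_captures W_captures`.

Answer: 1 0

Derivation:
Move 1: B@(1,2) -> caps B=0 W=0
Move 2: W@(1,0) -> caps B=0 W=0
Move 3: B@(2,3) -> caps B=0 W=0
Move 4: W@(3,3) -> caps B=0 W=0
Move 5: B@(3,1) -> caps B=0 W=0
Move 6: W@(2,0) -> caps B=0 W=0
Move 7: B@(2,1) -> caps B=0 W=0
Move 8: W@(1,1) -> caps B=0 W=0
Move 9: B@(3,2) -> caps B=1 W=0
Move 10: W@(2,2) -> caps B=1 W=0
Move 11: B@(3,0) -> caps B=1 W=0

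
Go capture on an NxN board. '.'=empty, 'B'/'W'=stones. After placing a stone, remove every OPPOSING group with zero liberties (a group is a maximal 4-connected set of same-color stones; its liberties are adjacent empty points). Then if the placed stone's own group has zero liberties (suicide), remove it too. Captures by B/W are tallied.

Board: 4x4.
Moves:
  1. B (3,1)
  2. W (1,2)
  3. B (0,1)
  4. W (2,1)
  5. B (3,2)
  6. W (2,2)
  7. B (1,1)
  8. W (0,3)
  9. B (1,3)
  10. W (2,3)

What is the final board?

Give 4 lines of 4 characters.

Answer: .B.W
.BW.
.WWW
.BB.

Derivation:
Move 1: B@(3,1) -> caps B=0 W=0
Move 2: W@(1,2) -> caps B=0 W=0
Move 3: B@(0,1) -> caps B=0 W=0
Move 4: W@(2,1) -> caps B=0 W=0
Move 5: B@(3,2) -> caps B=0 W=0
Move 6: W@(2,2) -> caps B=0 W=0
Move 7: B@(1,1) -> caps B=0 W=0
Move 8: W@(0,3) -> caps B=0 W=0
Move 9: B@(1,3) -> caps B=0 W=0
Move 10: W@(2,3) -> caps B=0 W=1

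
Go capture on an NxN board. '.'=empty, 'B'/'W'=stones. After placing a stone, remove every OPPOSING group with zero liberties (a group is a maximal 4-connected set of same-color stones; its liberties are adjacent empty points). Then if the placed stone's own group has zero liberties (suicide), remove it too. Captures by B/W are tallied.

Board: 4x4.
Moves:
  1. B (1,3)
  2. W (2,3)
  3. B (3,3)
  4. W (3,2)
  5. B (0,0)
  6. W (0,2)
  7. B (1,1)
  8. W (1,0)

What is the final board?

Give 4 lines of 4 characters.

Move 1: B@(1,3) -> caps B=0 W=0
Move 2: W@(2,3) -> caps B=0 W=0
Move 3: B@(3,3) -> caps B=0 W=0
Move 4: W@(3,2) -> caps B=0 W=1
Move 5: B@(0,0) -> caps B=0 W=1
Move 6: W@(0,2) -> caps B=0 W=1
Move 7: B@(1,1) -> caps B=0 W=1
Move 8: W@(1,0) -> caps B=0 W=1

Answer: B.W.
WB.B
...W
..W.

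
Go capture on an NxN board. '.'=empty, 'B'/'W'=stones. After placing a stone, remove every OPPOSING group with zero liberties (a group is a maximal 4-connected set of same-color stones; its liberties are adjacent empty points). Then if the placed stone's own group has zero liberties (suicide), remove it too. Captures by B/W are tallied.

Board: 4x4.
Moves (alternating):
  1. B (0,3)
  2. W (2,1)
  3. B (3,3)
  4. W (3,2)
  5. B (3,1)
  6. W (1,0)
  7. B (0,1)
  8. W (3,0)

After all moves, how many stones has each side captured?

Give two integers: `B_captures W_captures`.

Answer: 0 1

Derivation:
Move 1: B@(0,3) -> caps B=0 W=0
Move 2: W@(2,1) -> caps B=0 W=0
Move 3: B@(3,3) -> caps B=0 W=0
Move 4: W@(3,2) -> caps B=0 W=0
Move 5: B@(3,1) -> caps B=0 W=0
Move 6: W@(1,0) -> caps B=0 W=0
Move 7: B@(0,1) -> caps B=0 W=0
Move 8: W@(3,0) -> caps B=0 W=1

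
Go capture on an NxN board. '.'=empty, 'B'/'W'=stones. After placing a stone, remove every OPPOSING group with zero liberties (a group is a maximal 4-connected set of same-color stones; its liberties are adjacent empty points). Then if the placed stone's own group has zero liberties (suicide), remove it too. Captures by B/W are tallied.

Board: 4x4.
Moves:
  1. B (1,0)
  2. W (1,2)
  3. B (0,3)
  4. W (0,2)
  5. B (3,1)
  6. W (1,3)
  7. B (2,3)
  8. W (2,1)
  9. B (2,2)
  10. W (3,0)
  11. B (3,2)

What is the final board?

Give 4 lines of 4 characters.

Answer: ..W.
B.WW
.WBB
WBB.

Derivation:
Move 1: B@(1,0) -> caps B=0 W=0
Move 2: W@(1,2) -> caps B=0 W=0
Move 3: B@(0,3) -> caps B=0 W=0
Move 4: W@(0,2) -> caps B=0 W=0
Move 5: B@(3,1) -> caps B=0 W=0
Move 6: W@(1,3) -> caps B=0 W=1
Move 7: B@(2,3) -> caps B=0 W=1
Move 8: W@(2,1) -> caps B=0 W=1
Move 9: B@(2,2) -> caps B=0 W=1
Move 10: W@(3,0) -> caps B=0 W=1
Move 11: B@(3,2) -> caps B=0 W=1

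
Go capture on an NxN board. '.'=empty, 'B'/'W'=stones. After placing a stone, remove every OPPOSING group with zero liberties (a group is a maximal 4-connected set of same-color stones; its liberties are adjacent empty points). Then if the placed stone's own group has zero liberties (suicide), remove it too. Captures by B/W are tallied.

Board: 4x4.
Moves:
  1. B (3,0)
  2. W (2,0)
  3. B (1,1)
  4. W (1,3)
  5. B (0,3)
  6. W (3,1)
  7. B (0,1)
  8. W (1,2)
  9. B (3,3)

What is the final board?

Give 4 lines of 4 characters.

Answer: .B.B
.BWW
W...
.W.B

Derivation:
Move 1: B@(3,0) -> caps B=0 W=0
Move 2: W@(2,0) -> caps B=0 W=0
Move 3: B@(1,1) -> caps B=0 W=0
Move 4: W@(1,3) -> caps B=0 W=0
Move 5: B@(0,3) -> caps B=0 W=0
Move 6: W@(3,1) -> caps B=0 W=1
Move 7: B@(0,1) -> caps B=0 W=1
Move 8: W@(1,2) -> caps B=0 W=1
Move 9: B@(3,3) -> caps B=0 W=1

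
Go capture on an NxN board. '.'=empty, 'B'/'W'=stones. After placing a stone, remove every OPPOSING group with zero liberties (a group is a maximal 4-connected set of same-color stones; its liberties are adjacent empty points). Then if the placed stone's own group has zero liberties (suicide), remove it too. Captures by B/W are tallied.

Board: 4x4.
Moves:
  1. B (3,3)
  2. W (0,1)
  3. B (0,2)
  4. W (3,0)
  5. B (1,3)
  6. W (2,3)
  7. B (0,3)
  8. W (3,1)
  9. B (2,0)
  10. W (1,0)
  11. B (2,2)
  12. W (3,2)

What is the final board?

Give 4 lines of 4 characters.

Move 1: B@(3,3) -> caps B=0 W=0
Move 2: W@(0,1) -> caps B=0 W=0
Move 3: B@(0,2) -> caps B=0 W=0
Move 4: W@(3,0) -> caps B=0 W=0
Move 5: B@(1,3) -> caps B=0 W=0
Move 6: W@(2,3) -> caps B=0 W=0
Move 7: B@(0,3) -> caps B=0 W=0
Move 8: W@(3,1) -> caps B=0 W=0
Move 9: B@(2,0) -> caps B=0 W=0
Move 10: W@(1,0) -> caps B=0 W=0
Move 11: B@(2,2) -> caps B=1 W=0
Move 12: W@(3,2) -> caps B=1 W=0

Answer: .WBB
W..B
B.B.
WWWB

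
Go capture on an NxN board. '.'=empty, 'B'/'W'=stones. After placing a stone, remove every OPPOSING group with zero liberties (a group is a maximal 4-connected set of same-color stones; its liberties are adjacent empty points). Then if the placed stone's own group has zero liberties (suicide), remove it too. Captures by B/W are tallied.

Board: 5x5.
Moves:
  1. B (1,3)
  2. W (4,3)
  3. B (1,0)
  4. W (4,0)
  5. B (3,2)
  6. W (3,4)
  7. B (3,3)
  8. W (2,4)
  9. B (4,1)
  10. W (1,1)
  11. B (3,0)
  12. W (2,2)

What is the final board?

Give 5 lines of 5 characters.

Move 1: B@(1,3) -> caps B=0 W=0
Move 2: W@(4,3) -> caps B=0 W=0
Move 3: B@(1,0) -> caps B=0 W=0
Move 4: W@(4,0) -> caps B=0 W=0
Move 5: B@(3,2) -> caps B=0 W=0
Move 6: W@(3,4) -> caps B=0 W=0
Move 7: B@(3,3) -> caps B=0 W=0
Move 8: W@(2,4) -> caps B=0 W=0
Move 9: B@(4,1) -> caps B=0 W=0
Move 10: W@(1,1) -> caps B=0 W=0
Move 11: B@(3,0) -> caps B=1 W=0
Move 12: W@(2,2) -> caps B=1 W=0

Answer: .....
BW.B.
..W.W
B.BBW
.B.W.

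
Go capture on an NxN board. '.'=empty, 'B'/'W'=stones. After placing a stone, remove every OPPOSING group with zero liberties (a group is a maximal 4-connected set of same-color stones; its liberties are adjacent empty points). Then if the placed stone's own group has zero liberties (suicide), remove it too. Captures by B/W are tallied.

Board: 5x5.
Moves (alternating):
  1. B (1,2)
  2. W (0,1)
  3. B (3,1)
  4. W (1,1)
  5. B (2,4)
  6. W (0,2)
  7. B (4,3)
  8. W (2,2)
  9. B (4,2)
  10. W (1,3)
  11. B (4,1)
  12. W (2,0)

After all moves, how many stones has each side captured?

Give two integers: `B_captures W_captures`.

Answer: 0 1

Derivation:
Move 1: B@(1,2) -> caps B=0 W=0
Move 2: W@(0,1) -> caps B=0 W=0
Move 3: B@(3,1) -> caps B=0 W=0
Move 4: W@(1,1) -> caps B=0 W=0
Move 5: B@(2,4) -> caps B=0 W=0
Move 6: W@(0,2) -> caps B=0 W=0
Move 7: B@(4,3) -> caps B=0 W=0
Move 8: W@(2,2) -> caps B=0 W=0
Move 9: B@(4,2) -> caps B=0 W=0
Move 10: W@(1,3) -> caps B=0 W=1
Move 11: B@(4,1) -> caps B=0 W=1
Move 12: W@(2,0) -> caps B=0 W=1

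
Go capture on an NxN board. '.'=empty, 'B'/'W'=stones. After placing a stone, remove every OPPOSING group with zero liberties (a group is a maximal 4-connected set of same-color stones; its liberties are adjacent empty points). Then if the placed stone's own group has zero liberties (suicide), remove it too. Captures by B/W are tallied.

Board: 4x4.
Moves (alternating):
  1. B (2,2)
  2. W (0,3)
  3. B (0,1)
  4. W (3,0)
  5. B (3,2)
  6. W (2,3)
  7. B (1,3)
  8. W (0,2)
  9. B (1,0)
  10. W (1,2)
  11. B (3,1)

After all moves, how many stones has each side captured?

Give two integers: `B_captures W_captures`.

Move 1: B@(2,2) -> caps B=0 W=0
Move 2: W@(0,3) -> caps B=0 W=0
Move 3: B@(0,1) -> caps B=0 W=0
Move 4: W@(3,0) -> caps B=0 W=0
Move 5: B@(3,2) -> caps B=0 W=0
Move 6: W@(2,3) -> caps B=0 W=0
Move 7: B@(1,3) -> caps B=0 W=0
Move 8: W@(0,2) -> caps B=0 W=0
Move 9: B@(1,0) -> caps B=0 W=0
Move 10: W@(1,2) -> caps B=0 W=1
Move 11: B@(3,1) -> caps B=0 W=1

Answer: 0 1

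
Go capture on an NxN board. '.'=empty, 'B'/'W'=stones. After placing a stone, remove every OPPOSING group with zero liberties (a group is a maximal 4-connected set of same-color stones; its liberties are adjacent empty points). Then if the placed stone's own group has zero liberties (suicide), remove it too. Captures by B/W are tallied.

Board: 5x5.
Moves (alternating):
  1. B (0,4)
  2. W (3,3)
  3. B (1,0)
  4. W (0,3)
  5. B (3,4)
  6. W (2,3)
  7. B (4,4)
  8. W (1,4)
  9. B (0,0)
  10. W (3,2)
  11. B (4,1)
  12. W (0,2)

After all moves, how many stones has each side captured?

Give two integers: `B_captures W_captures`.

Move 1: B@(0,4) -> caps B=0 W=0
Move 2: W@(3,3) -> caps B=0 W=0
Move 3: B@(1,0) -> caps B=0 W=0
Move 4: W@(0,3) -> caps B=0 W=0
Move 5: B@(3,4) -> caps B=0 W=0
Move 6: W@(2,3) -> caps B=0 W=0
Move 7: B@(4,4) -> caps B=0 W=0
Move 8: W@(1,4) -> caps B=0 W=1
Move 9: B@(0,0) -> caps B=0 W=1
Move 10: W@(3,2) -> caps B=0 W=1
Move 11: B@(4,1) -> caps B=0 W=1
Move 12: W@(0,2) -> caps B=0 W=1

Answer: 0 1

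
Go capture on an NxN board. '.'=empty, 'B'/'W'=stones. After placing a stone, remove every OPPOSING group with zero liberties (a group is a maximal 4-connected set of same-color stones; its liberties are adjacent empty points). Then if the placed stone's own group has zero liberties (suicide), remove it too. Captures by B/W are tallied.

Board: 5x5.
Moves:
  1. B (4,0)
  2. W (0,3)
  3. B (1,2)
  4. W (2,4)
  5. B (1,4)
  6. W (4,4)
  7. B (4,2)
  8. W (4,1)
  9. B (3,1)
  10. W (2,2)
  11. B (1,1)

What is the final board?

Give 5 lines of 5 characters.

Move 1: B@(4,0) -> caps B=0 W=0
Move 2: W@(0,3) -> caps B=0 W=0
Move 3: B@(1,2) -> caps B=0 W=0
Move 4: W@(2,4) -> caps B=0 W=0
Move 5: B@(1,4) -> caps B=0 W=0
Move 6: W@(4,4) -> caps B=0 W=0
Move 7: B@(4,2) -> caps B=0 W=0
Move 8: W@(4,1) -> caps B=0 W=0
Move 9: B@(3,1) -> caps B=1 W=0
Move 10: W@(2,2) -> caps B=1 W=0
Move 11: B@(1,1) -> caps B=1 W=0

Answer: ...W.
.BB.B
..W.W
.B...
B.B.W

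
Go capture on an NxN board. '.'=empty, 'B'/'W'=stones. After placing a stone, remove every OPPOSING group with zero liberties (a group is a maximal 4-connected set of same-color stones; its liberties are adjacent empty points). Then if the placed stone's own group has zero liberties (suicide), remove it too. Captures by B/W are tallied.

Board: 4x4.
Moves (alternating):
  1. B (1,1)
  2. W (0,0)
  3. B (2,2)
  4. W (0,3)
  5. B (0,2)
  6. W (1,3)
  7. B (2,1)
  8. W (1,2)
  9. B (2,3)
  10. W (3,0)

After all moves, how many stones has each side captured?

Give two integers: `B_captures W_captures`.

Answer: 3 0

Derivation:
Move 1: B@(1,1) -> caps B=0 W=0
Move 2: W@(0,0) -> caps B=0 W=0
Move 3: B@(2,2) -> caps B=0 W=0
Move 4: W@(0,3) -> caps B=0 W=0
Move 5: B@(0,2) -> caps B=0 W=0
Move 6: W@(1,3) -> caps B=0 W=0
Move 7: B@(2,1) -> caps B=0 W=0
Move 8: W@(1,2) -> caps B=0 W=0
Move 9: B@(2,3) -> caps B=3 W=0
Move 10: W@(3,0) -> caps B=3 W=0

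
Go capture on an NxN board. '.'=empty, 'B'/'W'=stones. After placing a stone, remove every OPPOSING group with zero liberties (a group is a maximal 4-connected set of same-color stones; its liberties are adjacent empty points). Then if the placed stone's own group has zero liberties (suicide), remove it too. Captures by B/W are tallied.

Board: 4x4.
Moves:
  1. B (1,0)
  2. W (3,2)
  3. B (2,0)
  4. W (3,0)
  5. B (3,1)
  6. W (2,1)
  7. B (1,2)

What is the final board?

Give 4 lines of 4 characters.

Answer: ....
B.B.
BW..
.BW.

Derivation:
Move 1: B@(1,0) -> caps B=0 W=0
Move 2: W@(3,2) -> caps B=0 W=0
Move 3: B@(2,0) -> caps B=0 W=0
Move 4: W@(3,0) -> caps B=0 W=0
Move 5: B@(3,1) -> caps B=1 W=0
Move 6: W@(2,1) -> caps B=1 W=0
Move 7: B@(1,2) -> caps B=1 W=0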